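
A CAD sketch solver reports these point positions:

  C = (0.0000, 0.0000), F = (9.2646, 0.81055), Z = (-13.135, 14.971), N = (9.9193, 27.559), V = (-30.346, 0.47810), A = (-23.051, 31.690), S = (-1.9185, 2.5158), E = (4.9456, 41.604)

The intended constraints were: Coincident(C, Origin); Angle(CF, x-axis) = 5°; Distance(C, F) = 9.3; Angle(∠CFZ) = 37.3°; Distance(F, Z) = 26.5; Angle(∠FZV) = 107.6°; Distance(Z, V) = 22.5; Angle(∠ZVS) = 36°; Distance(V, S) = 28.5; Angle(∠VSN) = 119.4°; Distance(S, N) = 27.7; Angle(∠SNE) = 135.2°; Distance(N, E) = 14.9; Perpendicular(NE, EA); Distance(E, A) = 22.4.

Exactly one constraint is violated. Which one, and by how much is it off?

Distance(E, A) = 22.4 — off by 7.30.

C = (0.00, 0.00) ✓; CF at 5.000° ✓; |CF| = 9.300 ✓; ∠CFZ = 37.30° ✓; |FZ| = 26.50 ✓; ∠FZV = 107.6° ✓; |ZV| = 22.50 ✓; ∠ZVS = 36.00° ✓; |VS| = 28.50 ✓; ∠VSN = 119.4° ✓; |SN| = 27.70 ✓; ∠SNE = 135.2° ✓; |NE| = 14.90 ✓; ∠(NE, EA) = 90.00° ✓; |EA| = 29.70 ✗.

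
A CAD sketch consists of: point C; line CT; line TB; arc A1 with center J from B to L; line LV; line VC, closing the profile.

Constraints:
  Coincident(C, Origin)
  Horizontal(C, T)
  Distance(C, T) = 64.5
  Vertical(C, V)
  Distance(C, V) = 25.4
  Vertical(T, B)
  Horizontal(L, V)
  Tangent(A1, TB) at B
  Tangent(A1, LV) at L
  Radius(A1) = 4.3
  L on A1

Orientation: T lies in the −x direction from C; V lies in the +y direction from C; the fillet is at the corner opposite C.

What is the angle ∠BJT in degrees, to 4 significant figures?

78.48°

The virtual corner opposite C is at (-64.50, 25.40). Tangency of A1 to TB means the radius JB is perpendicular to TB and since A1 is tangent to LV there, JL ⟂ LV, with radius 4.3, so the center J sits 4.3 in from both sides at J = (-60.20, 21.10). That places the tangent points at B = (-64.50, 21.10) on TB and L = (-60.20, 25.40) on LV. Then cos ∠BJT = JB·JT / (|JB||JT|), giving 78.48°.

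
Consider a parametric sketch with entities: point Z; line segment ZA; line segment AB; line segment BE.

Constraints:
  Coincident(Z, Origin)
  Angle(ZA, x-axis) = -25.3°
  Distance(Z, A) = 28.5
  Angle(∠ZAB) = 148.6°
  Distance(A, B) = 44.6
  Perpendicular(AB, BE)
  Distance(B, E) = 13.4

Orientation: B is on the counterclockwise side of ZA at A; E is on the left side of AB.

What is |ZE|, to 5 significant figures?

68.941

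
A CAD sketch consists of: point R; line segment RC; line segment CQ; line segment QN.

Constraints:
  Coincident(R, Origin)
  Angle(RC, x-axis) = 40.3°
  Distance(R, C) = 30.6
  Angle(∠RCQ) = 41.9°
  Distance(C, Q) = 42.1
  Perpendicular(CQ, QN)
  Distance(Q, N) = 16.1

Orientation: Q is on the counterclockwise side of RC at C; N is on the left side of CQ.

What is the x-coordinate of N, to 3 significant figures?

-19.2

∠RCQ = 41.9°, so CQ runs at 40.3° + (180° − 41.9°) = 178° from the x-axis; with |CQ| = 42.1, Q = C + 42.1·(cos 178°, sin 178°) = (-18.7, 21.0). CQ is perpendicular to QN; with |QN| = 16.1 on the left of CQ, N = Q + 16.1·(-0.0279, -1.00) = (-19.2, 4.87). So N.x = -19.2.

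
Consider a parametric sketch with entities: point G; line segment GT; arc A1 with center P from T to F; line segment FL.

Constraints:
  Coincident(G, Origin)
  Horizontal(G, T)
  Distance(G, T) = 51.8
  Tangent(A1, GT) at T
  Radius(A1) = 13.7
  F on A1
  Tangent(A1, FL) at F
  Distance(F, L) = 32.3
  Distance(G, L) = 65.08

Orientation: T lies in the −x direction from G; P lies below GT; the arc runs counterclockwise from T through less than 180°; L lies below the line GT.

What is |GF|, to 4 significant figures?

66.56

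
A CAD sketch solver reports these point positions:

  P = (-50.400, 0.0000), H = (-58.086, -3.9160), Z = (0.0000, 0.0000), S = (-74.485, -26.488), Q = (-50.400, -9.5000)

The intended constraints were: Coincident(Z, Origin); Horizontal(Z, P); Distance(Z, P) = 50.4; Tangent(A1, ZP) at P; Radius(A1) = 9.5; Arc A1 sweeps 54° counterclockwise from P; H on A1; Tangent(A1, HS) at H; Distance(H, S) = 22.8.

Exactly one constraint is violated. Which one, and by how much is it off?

Distance(H, S) = 22.8 — off by 5.10.

Z = (0.00, 0.00) ✓; Z.y = 0.00, P.y = 0.00 ✓; |ZP| = 50.40 ✓; ∠(QP, PZ) = 90.00° ✓; |QP| = 9.500 ✓; bearing(Q→H) − bearing(Q→P) = 54.00° ✓; |QH| = 9.500 ✓; ∠(QH, HS) = 90.00° ✓; |HS| = 27.90 ✗.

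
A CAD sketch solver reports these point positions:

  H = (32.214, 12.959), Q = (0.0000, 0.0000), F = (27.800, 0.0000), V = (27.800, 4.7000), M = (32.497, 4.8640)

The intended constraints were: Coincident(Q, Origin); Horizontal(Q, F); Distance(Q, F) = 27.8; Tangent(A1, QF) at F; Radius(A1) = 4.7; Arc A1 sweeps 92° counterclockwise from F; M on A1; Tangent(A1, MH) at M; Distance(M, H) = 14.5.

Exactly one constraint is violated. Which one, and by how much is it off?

Distance(M, H) = 14.5 — off by 6.40.

Q = (0.00, 0.00) ✓; Q.y = 0.00, F.y = 0.00 ✓; |QF| = 27.80 ✓; ∠(VF, FQ) = 90.00° ✓; |VF| = 4.700 ✓; bearing(V→M) − bearing(V→F) = 92.00° ✓; |VM| = 4.700 ✓; ∠(VM, MH) = 90.00° ✓; |MH| = 8.100 ✗.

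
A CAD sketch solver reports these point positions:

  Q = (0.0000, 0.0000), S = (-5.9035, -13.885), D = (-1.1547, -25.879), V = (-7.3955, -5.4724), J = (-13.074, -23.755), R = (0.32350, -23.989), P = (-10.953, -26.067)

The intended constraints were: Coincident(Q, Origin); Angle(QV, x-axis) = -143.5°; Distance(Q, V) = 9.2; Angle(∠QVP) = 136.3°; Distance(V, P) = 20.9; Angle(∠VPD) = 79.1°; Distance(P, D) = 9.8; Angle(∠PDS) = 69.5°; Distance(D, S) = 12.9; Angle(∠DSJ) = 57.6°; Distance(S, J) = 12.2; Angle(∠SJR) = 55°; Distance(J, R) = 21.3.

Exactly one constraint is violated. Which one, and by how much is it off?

Distance(J, R) = 21.3 — off by 7.90.

Q = (0.00, 0.00) ✓; QV at -143.5° ✓; |QV| = 9.200 ✓; ∠QVP = 136.3° ✓; |VP| = 20.90 ✓; ∠VPD = 79.10° ✓; |PD| = 9.800 ✓; ∠PDS = 69.50° ✓; |DS| = 12.90 ✓; ∠DSJ = 57.60° ✓; |SJ| = 12.20 ✓; ∠SJR = 55.00° ✓; |JR| = 13.40 ✗.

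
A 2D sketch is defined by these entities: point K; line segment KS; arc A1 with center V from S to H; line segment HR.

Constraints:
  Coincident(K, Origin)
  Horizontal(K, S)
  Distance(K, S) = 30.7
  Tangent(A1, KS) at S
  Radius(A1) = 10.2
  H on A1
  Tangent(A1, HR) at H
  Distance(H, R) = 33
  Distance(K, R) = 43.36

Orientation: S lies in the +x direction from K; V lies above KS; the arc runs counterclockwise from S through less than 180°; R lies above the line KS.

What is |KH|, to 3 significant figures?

41.7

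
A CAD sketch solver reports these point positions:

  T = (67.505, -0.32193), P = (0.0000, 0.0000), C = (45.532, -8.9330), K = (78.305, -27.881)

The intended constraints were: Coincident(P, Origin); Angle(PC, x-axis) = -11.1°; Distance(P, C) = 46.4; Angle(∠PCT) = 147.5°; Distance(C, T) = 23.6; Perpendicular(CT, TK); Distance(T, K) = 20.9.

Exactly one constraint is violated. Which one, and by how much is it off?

Distance(T, K) = 20.9 — off by 8.70.

P = (0.00, 0.00) ✓; PC at -11.10° ✓; |PC| = 46.40 ✓; ∠PCT = 147.5° ✓; |CT| = 23.60 ✓; ∠(CT, TK) = 90.00° ✓; |TK| = 29.60 ✗.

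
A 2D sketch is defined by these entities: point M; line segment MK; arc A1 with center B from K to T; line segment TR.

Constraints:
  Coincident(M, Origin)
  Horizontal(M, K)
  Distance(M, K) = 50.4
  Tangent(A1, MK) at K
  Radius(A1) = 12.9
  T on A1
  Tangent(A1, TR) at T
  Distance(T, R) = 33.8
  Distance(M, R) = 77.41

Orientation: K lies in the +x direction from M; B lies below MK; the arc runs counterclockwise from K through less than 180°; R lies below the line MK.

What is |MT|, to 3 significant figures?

45.4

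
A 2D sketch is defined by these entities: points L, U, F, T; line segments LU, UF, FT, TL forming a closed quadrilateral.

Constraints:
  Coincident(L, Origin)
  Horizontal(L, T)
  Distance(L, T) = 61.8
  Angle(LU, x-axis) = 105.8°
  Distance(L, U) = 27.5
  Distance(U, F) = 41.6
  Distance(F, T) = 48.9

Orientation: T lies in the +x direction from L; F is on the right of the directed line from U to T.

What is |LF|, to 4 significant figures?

16.62

L is at the origin; L and T share the same y with |LT| = 61.8 and T in +x, so T = (61.8, 0). LU runs at 105.8° with |LU| = 27.5, so U = (-7.488, 26.46). F is determined by |UF| = 41.6 and |FT| = 48.9 together: it lies at the intersection of circle(U, 41.6) and circle(T, 48.9). With |UT| = 74.17, the foot of the radical line on UT is 32.63 from U and the perpendicular offset is √(41.6² − 32.63²) = 25.80. Taking the right-of-UT solution: F = (13.79, -9.286).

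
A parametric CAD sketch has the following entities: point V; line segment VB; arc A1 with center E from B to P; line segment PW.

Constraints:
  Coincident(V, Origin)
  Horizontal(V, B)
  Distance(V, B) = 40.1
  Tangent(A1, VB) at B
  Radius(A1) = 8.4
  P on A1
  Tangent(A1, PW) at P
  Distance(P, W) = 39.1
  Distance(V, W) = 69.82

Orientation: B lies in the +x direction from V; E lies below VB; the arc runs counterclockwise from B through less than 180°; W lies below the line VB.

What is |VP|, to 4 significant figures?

35.10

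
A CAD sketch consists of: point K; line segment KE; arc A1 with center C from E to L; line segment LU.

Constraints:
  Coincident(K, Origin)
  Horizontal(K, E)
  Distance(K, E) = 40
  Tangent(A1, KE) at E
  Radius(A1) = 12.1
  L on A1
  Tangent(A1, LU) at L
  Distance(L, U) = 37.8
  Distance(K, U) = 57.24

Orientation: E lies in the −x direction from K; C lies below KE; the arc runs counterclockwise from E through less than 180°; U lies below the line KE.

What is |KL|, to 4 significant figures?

53.40

Checks: |CL| = 12.10 ✓; ∠(CL, LU) = 90.00° ✓; |LU| = 37.80 ✓; |KU| = 57.24 ✓.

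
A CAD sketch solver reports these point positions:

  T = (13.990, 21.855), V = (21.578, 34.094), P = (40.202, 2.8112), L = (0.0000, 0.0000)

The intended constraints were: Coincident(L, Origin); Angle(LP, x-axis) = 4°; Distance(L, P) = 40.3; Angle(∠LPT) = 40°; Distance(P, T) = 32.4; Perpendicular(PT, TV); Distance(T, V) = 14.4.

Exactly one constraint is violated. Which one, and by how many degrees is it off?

Perpendicular(PT, TV) — off by 4.20°.

L = (0.00, 0.00) ✓; LP at 4.000° ✓; |LP| = 40.30 ✓; ∠LPT = 40.00° ✓; |PT| = 32.40 ✓; ∠(PT, TV) = 85.80° ✗; |TV| = 14.40 ✓.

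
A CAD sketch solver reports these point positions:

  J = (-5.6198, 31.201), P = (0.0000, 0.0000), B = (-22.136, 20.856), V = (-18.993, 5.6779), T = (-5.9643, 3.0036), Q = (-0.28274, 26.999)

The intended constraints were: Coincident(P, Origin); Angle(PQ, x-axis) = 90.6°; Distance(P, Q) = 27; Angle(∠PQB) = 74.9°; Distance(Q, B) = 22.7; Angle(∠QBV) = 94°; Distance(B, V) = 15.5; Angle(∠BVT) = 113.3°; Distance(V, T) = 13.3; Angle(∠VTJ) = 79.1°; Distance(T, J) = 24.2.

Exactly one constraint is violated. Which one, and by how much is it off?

Distance(T, J) = 24.2 — off by 4.00.

P = (0.00, 0.00) ✓; PQ at 90.60° ✓; |PQ| = 27.00 ✓; ∠PQB = 74.90° ✓; |QB| = 22.70 ✓; ∠QBV = 94.00° ✓; |BV| = 15.50 ✓; ∠BVT = 113.3° ✓; |VT| = 13.30 ✓; ∠VTJ = 79.10° ✓; |TJ| = 28.20 ✗.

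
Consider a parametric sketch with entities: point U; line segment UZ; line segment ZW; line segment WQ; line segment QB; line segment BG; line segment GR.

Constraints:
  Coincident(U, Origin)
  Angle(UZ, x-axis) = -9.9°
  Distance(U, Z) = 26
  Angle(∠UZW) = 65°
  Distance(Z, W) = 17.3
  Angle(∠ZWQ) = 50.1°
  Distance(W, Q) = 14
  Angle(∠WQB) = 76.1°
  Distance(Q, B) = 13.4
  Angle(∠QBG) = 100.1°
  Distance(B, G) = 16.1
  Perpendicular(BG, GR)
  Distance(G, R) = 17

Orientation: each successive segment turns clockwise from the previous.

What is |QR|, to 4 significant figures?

18.84

U is at the origin; UZ runs at -9.9° with length 26.0, so Z = (25.61, -4.470). ∠UZW = 65.0° gives ZW at -124.9° from the x-axis; with |ZW| = 17.3, W = (15.71, -18.66). ∠ZWQ = 50.1° gives WQ at 105.2° from the x-axis; with |WQ| = 14.0, Q = (12.04, -5.149). ∠WQB = 76.1° gives QB at 1.300° from the x-axis; with |QB| = 13.4, B = (25.44, -4.845). ∠QBG = 100.1° gives BG at -78.60° from the x-axis; with |BG| = 16.1, G = (28.62, -20.63). BG is perpendicular to GR, so GR runs at -168.6°; with |GR| = 17.0, R = (11.96, -23.99). Then |QR| = |R − Q| = 18.84.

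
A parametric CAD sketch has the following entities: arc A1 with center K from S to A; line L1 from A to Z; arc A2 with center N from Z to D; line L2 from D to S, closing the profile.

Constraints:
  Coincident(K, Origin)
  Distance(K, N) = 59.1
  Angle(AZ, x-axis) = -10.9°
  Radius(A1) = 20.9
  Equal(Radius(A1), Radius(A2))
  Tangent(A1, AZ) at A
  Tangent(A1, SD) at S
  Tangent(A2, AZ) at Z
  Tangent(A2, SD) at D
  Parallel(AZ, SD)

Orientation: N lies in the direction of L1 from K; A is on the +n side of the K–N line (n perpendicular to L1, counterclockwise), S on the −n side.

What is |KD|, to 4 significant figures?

62.69

The slot axis is L1's direction at -10.9°, so u = (cos -10.9°, sin -10.9°) = (0.9820, -0.1891) and n = (−sin -10.9°, cos -10.9°) = (0.1891, 0.9820). K is at the origin and N lies 59.1 along u from K, so N = 59.1·u = (58.03, -11.18). Tangency of A1 to both parallel lines with radius 20.9 puts A and S at K ± 20.9·n: A = (3.952, 20.52), S = (-3.952, -20.52). Equal radii place Z and D the same way about N: Z = N + 20.9·n = (61.99, 9.347), D = N − 20.9·n = (54.08, -31.70). Then |KD| = |D − K| = 62.69.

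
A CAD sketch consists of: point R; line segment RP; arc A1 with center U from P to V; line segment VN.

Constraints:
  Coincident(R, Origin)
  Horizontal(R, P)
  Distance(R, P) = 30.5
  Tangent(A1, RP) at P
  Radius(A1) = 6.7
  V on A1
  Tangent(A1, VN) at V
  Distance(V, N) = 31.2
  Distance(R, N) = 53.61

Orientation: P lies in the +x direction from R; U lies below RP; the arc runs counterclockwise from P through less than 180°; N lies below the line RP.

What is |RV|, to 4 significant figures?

26.30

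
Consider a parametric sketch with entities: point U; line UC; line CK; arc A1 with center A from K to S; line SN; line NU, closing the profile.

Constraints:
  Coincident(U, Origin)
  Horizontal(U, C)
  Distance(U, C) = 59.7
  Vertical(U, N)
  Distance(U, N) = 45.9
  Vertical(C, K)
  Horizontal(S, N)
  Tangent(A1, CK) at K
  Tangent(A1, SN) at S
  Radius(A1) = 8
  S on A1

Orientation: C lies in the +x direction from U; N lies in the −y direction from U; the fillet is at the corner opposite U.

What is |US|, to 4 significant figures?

69.14

U is at the origin; U and C share the same y with |UC| = 59.7 and C on the +x side, so C = (59.70, 0.000). U and N share the same x with |UN| = 45.9 and N on the −y side, so N = (0.000, -45.90). The virtual corner opposite U is at (59.70, -45.90). The tangent condition forces AK to be normal to CK and tangency of A1 to SN means the radius AS is perpendicular to SN, with radius 8.0, so the center A sits 8.0 in from both sides at A = (51.70, -37.90). That places the tangent points at K = (59.70, -37.90) on CK and S = (51.70, -45.90) on SN. Then |US| = |S − U| = 69.14.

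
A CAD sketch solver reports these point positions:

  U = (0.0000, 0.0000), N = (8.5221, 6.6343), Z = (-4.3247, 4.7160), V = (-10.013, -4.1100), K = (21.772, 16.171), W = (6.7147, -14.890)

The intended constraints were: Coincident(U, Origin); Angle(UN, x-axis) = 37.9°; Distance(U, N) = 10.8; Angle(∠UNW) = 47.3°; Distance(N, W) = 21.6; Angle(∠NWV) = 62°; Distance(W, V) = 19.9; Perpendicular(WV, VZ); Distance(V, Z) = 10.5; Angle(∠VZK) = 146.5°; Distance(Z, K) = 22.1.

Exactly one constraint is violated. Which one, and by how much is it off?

Distance(Z, K) = 22.1 — off by 6.40.

U = (0.00, 0.00) ✓; UN at 37.90° ✓; |UN| = 10.80 ✓; ∠UNW = 47.30° ✓; |NW| = 21.60 ✓; ∠NWV = 62.00° ✓; |WV| = 19.90 ✓; ∠(WV, VZ) = 90.00° ✓; |VZ| = 10.50 ✓; ∠VZK = 146.5° ✓; |ZK| = 28.50 ✗.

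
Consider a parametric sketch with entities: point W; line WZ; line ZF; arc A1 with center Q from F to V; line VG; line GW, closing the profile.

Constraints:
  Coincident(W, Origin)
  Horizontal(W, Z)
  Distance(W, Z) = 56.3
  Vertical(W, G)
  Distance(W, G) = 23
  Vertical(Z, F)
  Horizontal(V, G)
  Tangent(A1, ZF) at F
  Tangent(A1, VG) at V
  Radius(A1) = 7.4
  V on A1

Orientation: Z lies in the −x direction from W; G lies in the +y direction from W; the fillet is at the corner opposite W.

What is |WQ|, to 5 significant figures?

51.328

W is at the origin; W and Z share the same y with |WZ| = 56.3 and Z on the −x side, so Z = (-56.300, 0.0000). WG is vertical with |WG| = 23.0 and G on the +y side, so G = (0.0000, 23.000). The virtual corner opposite W is at (-56.300, 23.000). Tangency of A1 to ZF means the radius QF is perpendicular to ZF and A1 meets VG tangentially, so QV is at right angles to VG, with radius 7.4, so the center Q sits 7.4 in from both sides at Q = (-48.900, 15.600). Then |WQ| = |Q − W| = 51.328.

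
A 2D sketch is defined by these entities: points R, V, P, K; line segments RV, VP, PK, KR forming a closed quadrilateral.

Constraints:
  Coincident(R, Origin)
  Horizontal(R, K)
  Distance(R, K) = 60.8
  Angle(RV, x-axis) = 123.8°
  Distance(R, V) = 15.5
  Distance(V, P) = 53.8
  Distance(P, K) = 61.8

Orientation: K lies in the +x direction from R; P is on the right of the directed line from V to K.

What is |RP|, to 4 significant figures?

38.77

Checks: |VP| = 53.80 ✓; |PK| = 61.80 ✓.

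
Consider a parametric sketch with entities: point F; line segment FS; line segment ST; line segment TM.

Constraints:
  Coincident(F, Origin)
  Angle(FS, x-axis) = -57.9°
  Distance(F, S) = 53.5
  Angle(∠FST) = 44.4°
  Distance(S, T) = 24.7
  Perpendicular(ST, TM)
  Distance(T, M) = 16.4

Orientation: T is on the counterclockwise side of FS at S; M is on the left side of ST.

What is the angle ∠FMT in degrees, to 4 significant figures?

147.3°

F is at the origin; FS runs at -57.9° with length 53.5, so S = 53.5·(cos -57.9°, sin -57.9°) = (28.43, -45.32). ∠FST = 44.4°, so ST runs at -57.9° + (180° − 44.4°) = 77.70° from the x-axis; with |ST| = 24.7, T = S + 24.7·(cos 77.70°, sin 77.70°) = (33.69, -21.19). ST ⟂ TM; with |TM| = 16.4 on the left of ST, M = T + 16.4·(-0.9770, 0.2130) = (17.67, -17.69). Then cos ∠FMT = MF·MT / (|MF||MT|), giving 147.3°.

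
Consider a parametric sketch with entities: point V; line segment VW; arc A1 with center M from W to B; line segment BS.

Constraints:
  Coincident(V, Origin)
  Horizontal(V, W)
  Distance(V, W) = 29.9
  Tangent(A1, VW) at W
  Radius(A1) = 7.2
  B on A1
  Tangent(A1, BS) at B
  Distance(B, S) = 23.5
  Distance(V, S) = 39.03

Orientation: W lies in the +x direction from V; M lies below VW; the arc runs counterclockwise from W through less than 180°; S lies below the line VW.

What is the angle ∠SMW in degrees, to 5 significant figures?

165.45°

Checks: |MB| = 7.200 ✓; ∠(MB, BS) = 90.00° ✓; |BS| = 23.50 ✓; |VS| = 39.03 ✓.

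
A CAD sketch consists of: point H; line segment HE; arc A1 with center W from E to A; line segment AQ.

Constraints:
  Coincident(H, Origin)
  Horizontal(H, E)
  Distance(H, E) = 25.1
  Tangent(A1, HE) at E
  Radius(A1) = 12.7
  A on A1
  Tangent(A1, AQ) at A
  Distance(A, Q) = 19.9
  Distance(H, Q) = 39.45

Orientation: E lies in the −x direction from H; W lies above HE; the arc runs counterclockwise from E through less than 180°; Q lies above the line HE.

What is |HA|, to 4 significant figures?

20.44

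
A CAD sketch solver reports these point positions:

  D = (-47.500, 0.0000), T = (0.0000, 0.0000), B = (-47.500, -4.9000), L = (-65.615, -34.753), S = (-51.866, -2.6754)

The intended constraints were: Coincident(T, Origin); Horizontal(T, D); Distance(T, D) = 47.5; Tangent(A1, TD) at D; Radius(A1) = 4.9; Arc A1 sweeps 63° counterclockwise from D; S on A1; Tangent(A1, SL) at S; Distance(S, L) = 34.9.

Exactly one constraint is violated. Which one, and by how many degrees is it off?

Tangent(A1, SL) at S — off by 3.80°.

T = (0.00, 0.00) ✓; T.y = 0.00, D.y = 0.00 ✓; |TD| = 47.50 ✓; ∠(BD, DT) = 90.00° ✓; |BD| = 4.900 ✓; bearing(B→S) − bearing(B→D) = 63.00° ✓; |BS| = 4.900 ✓; ∠(BS, SL) = 86.20° ✗; |SL| = 34.90 ✓.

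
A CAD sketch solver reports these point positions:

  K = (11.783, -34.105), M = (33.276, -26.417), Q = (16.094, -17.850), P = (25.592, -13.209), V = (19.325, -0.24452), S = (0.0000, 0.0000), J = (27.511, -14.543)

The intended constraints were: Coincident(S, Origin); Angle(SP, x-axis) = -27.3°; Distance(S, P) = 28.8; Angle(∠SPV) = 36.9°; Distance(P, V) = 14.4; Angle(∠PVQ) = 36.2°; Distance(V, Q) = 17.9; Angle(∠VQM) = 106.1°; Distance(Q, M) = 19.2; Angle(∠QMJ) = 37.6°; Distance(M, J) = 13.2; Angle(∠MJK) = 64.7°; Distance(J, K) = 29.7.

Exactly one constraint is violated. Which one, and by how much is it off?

Distance(J, K) = 29.7 — off by 4.60.

S = (0.00, 0.00) ✓; SP at -27.30° ✓; |SP| = 28.80 ✓; ∠SPV = 36.90° ✓; |PV| = 14.40 ✓; ∠PVQ = 36.20° ✓; |VQ| = 17.90 ✓; ∠VQM = 106.1° ✓; |QM| = 19.20 ✓; ∠QMJ = 37.60° ✓; |MJ| = 13.20 ✓; ∠MJK = 64.70° ✓; |JK| = 25.10 ✗.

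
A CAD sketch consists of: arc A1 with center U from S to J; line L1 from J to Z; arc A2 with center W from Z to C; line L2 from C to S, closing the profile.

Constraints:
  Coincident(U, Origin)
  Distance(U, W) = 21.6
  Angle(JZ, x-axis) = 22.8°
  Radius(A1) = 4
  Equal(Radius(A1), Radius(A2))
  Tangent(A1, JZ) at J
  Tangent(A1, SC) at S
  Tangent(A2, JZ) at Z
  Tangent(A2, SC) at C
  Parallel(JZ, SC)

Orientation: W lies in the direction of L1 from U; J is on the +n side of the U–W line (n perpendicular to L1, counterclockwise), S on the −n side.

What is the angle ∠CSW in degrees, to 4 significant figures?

10.49°

The slot axis is L1's direction at 22.8°, so u = (cos 22.8°, sin 22.8°) = (0.9219, 0.3875) and n = (−sin 22.8°, cos 22.8°) = (-0.3875, 0.9219). U is at the origin and W lies 21.6 along u from U, so W = 21.6·u = (19.91, 8.370). Tangency of A1 to both parallel lines with radius 4.0 puts J and S at U ± 4.0·n: J = (-1.550, 3.687), S = (1.550, -3.687). Equal radii place Z and C the same way about W: Z = W + 4.0·n = (18.36, 12.06), C = W − 4.0·n = (21.46, 4.683). Then cos ∠CSW = SC·SW / (|SC||SW|), giving 10.49°.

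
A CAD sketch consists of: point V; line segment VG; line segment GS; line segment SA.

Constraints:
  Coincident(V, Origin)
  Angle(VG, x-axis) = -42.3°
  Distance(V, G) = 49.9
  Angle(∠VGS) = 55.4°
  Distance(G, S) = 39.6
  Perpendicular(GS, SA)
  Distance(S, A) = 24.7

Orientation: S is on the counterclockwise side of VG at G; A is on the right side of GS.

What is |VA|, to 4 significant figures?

66.73

V is at the origin; VG runs at -42.3° with length 49.9, so G = 49.9·(cos -42.3°, sin -42.3°) = (36.91, -33.58). ∠VGS = 55.4°, so GS runs at -42.3° + (180° − 55.4°) = 82.30° from the x-axis; with |GS| = 39.6, S = G + 39.6·(cos 82.30°, sin 82.30°) = (42.21, 5.660). GS ⟂ SA; with |SA| = 24.7 on the right of GS, A = S + 24.7·(0.9910, -0.1340) = (66.69, 2.350). Then |VA| = |A − V| = 66.73.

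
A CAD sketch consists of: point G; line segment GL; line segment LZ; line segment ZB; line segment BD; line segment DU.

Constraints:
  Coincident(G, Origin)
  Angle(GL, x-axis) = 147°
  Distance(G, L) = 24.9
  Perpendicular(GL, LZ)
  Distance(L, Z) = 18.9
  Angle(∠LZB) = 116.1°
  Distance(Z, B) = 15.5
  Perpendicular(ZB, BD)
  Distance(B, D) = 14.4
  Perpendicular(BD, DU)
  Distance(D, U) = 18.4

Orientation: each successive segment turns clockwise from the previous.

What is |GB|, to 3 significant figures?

28.0

GL ⟂ LZ, so LZ runs at 57.0°; with |LZ| = 18.9, Z = (-10.6, 29.4). ∠LZB = 116.1° gives ZB at -6.90° from the x-axis; with |ZB| = 15.5, B = (4.80, 27.6). Then |GB| = |B − G| = 28.0.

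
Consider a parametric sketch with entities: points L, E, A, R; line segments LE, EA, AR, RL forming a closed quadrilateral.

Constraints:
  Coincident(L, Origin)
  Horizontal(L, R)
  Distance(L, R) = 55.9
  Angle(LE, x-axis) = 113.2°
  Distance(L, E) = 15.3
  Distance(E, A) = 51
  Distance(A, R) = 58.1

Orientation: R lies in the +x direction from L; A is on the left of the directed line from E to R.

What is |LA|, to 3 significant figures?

58.9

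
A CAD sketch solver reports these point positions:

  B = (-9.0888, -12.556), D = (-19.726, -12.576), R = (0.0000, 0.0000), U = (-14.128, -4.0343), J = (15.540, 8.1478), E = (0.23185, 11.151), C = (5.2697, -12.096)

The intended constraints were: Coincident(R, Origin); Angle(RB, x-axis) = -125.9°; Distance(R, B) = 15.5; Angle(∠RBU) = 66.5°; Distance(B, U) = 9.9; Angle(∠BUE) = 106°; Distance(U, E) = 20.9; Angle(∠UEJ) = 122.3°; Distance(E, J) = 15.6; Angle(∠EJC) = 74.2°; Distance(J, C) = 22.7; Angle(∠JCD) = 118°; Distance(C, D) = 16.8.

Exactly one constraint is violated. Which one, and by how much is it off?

Distance(C, D) = 16.8 — off by 8.20.

R = (0.00, 0.00) ✓; RB at -125.9° ✓; |RB| = 15.50 ✓; ∠RBU = 66.50° ✓; |BU| = 9.900 ✓; ∠BUE = 106.0° ✓; |UE| = 20.90 ✓; ∠UEJ = 122.3° ✓; |EJ| = 15.60 ✓; ∠EJC = 74.20° ✓; |JC| = 22.70 ✓; ∠JCD = 118.0° ✓; |CD| = 25.00 ✗.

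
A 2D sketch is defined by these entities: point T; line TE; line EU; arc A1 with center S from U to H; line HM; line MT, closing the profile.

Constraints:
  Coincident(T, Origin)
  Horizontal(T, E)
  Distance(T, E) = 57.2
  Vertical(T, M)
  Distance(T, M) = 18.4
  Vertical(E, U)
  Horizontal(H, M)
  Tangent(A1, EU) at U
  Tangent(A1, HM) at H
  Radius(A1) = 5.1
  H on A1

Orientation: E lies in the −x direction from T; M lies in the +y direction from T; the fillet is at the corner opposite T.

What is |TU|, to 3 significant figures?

58.7

T is at the origin; T and E share the same y with |TE| = 57.2 and E on the −x side, so E = (-57.2, 0.00). T and M share the same x with |TM| = 18.4 and M on the +y side, so M = (0.00, 18.4). The virtual corner opposite T is at (-57.2, 18.4). The tangent condition forces SU to be normal to EU and the tangent condition forces SH to be normal to HM, with radius 5.1, so the center S sits 5.1 in from both sides at S = (-52.1, 13.3). That places the tangent points at U = (-57.2, 13.3) on EU and H = (-52.1, 18.4) on HM. Then |TU| = |U − T| = 58.7.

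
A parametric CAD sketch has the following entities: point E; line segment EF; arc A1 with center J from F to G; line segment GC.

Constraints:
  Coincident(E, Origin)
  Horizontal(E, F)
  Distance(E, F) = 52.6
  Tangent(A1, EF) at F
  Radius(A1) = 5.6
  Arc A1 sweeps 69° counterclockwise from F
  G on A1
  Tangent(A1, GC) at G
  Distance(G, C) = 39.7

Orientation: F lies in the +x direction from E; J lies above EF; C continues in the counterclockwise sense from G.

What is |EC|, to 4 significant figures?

82.73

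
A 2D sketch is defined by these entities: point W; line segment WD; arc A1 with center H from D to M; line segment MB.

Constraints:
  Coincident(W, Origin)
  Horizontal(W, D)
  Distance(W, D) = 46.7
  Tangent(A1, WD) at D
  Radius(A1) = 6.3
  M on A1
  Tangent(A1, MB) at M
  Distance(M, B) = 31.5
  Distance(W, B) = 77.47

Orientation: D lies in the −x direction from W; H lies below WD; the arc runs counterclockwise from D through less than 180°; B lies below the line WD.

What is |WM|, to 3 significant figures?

51.1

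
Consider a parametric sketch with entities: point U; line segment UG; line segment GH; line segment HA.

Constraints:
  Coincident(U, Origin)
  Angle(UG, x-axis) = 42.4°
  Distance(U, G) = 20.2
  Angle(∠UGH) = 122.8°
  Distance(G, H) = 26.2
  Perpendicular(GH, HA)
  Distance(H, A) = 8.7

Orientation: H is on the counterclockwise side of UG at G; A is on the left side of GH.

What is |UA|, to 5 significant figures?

38.054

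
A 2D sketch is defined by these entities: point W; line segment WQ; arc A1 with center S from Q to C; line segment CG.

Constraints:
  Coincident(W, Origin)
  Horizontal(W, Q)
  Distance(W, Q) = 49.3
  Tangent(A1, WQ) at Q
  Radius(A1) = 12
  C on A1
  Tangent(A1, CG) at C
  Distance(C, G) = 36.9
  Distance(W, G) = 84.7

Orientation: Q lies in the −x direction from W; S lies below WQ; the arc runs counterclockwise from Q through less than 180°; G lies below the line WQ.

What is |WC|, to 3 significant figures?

61.1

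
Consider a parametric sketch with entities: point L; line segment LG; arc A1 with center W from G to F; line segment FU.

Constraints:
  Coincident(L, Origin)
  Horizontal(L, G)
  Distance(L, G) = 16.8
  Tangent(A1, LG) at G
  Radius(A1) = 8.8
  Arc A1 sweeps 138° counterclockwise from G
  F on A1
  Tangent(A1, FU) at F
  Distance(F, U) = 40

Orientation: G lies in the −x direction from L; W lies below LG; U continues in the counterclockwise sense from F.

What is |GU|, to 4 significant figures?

48.38

On A1, G sits at bearing 90° from W; a 138° counterclockwise sweep puts F at bearing 228°, so F = W + 8.8·(cos 228°, sin 228°) = (-22.69, -15.34). Tangency of A1 to FU means the radius WF is perpendicular to FU, so FU runs along (−sin 228°, cos 228°); with |FU| = 40.0, U = (7.037, -42.10). Then |GU| = |U − G| = 48.38.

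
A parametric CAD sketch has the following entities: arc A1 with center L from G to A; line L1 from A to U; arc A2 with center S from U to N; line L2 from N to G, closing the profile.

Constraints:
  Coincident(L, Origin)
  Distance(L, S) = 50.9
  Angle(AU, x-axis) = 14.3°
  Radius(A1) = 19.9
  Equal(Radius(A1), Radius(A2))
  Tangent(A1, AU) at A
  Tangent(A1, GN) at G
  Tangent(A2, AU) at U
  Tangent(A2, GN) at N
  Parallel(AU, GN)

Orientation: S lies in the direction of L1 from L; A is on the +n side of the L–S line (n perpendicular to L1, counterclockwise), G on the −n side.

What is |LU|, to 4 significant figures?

54.65

The slot axis is L1's direction at 14.3°, so u = (cos 14.3°, sin 14.3°) = (0.9690, 0.2470) and n = (−sin 14.3°, cos 14.3°) = (-0.2470, 0.9690). L is at the origin and S lies 50.9 along u from L, so S = 50.9·u = (49.32, 12.57). Tangency of A1 to both parallel lines with radius 19.9 puts A and G at L ± 19.9·n: A = (-4.915, 19.28), G = (4.915, -19.28). Equal radii place U and N the same way about S: U = S + 19.9·n = (44.41, 31.86), N = S − 19.9·n = (54.24, -6.711). Then |LU| = |U − L| = 54.65.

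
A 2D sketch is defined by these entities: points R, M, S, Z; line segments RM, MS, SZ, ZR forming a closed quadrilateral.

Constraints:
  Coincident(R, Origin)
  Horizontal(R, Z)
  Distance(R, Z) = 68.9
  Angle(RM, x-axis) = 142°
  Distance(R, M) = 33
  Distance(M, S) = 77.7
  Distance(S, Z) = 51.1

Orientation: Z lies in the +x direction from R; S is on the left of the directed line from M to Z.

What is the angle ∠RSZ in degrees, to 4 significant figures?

70.68°

Checks: |MS| = 77.70 ✓; |SZ| = 51.10 ✓.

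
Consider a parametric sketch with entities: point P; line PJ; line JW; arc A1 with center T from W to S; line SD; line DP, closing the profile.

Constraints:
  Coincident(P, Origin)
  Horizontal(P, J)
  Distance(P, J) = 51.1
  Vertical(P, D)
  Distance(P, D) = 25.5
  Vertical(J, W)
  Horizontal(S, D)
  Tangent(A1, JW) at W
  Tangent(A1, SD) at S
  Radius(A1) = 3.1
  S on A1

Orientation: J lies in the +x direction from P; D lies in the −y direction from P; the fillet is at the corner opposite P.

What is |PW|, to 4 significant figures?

55.79

P is at the origin; P and J share the same y with |PJ| = 51.1 and J on the +x side, so J = (51.10, 0.000). P and D share the same x with |PD| = 25.5 and D on the −y side, so D = (0.000, -25.50). The virtual corner opposite P is at (51.10, -25.50). Tangency of A1 to JW means the radius TW is perpendicular to JW and tangency of A1 to SD means the radius TS is perpendicular to SD, with radius 3.1, so the center T sits 3.1 in from both sides at T = (48.00, -22.40). That places the tangent points at W = (51.10, -22.40) on JW and S = (48.00, -25.50) on SD. Then |PW| = |W − P| = 55.79.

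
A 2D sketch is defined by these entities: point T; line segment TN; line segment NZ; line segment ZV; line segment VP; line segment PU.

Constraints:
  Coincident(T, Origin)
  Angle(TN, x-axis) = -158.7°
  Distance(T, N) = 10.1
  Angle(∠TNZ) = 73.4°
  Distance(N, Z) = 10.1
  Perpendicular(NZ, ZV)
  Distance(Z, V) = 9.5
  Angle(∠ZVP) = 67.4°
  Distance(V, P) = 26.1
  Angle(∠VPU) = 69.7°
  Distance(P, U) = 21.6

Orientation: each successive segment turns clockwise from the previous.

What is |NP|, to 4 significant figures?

14.01

T is at the origin; TN runs at -158.7° with length 10.1, so N = (-9.410, -3.669). ∠TNZ = 73.4° gives NZ at 94.70° from the x-axis; with |NZ| = 10.1, Z = (-10.24, 6.397). The perpendicularity gives ZV at right angles to NZ, so ZV runs at 4.700°; with |ZV| = 9.5, V = (-0.7696, 7.176). ∠ZVP = 67.4° gives VP at -107.9° from the x-axis; with |VP| = 26.1, P = (-8.792, -17.66). Then |NP| = |P − N| = 14.01.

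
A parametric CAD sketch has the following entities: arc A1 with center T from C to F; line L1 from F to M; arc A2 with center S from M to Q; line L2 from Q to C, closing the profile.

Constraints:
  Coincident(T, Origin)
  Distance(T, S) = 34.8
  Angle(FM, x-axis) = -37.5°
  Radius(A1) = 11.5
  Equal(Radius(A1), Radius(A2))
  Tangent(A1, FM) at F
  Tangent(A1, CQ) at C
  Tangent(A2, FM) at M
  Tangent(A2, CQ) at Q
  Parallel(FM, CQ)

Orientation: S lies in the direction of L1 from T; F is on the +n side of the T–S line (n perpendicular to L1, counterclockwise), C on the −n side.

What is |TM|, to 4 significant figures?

36.65

Tangency of A1 to both parallel lines with radius 11.5 puts F and C at T ± 11.5·n: F = (7.001, 9.124), C = (-7.001, -9.124). Equal radii place M and Q the same way about S: M = S + 11.5·n = (34.61, -12.06), Q = S − 11.5·n = (20.61, -30.31). Then |TM| = |M − T| = 36.65.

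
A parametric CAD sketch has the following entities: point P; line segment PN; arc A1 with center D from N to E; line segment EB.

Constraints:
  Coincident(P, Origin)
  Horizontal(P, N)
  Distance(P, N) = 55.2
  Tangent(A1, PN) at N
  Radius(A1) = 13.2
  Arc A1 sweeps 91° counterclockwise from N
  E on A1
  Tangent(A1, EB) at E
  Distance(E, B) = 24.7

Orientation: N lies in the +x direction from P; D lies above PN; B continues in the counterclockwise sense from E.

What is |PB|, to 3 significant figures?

77.9

P is at the origin; P and N share the same y with |PN| = 55.2 and N on the +x side, so N = (55.2, 0.00). Since A1 is tangent to PN there, DN ⟂ PN, so D = N + (0, 13.2) = (55.2, 13.2). On A1, N sits at bearing -90° from D; a 91° counterclockwise sweep puts E at bearing 1°, so E = D + 13.2·(cos 1°, sin 1°) = (68.4, 13.4). Tangency of A1 to EB means the radius DE is perpendicular to EB, so EB runs along (−sin 1°, cos 1°); with |EB| = 24.7, B = (68.0, 38.1). Then |PB| = |B − P| = 77.9.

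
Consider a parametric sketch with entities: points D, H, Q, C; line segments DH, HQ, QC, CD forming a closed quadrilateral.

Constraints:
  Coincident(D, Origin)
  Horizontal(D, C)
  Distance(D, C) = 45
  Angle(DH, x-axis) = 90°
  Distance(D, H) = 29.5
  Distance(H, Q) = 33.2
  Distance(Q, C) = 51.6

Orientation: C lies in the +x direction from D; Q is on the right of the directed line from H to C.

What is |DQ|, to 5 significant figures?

7.1909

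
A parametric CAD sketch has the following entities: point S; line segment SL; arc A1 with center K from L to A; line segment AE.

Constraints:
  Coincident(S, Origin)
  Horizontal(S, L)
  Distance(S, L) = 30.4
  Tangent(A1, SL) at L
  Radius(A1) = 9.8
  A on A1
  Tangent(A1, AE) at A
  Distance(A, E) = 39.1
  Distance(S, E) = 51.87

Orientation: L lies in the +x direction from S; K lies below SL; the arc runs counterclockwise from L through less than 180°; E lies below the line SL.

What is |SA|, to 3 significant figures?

22.6

Checks: ∠(KL, LS) = 90.00° ✓; |KL| = 9.800 ✓; |KA| = 9.800 ✓; ∠(KA, AE) = 90.00° ✓; |AE| = 39.10 ✓; |SE| = 51.87 ✓.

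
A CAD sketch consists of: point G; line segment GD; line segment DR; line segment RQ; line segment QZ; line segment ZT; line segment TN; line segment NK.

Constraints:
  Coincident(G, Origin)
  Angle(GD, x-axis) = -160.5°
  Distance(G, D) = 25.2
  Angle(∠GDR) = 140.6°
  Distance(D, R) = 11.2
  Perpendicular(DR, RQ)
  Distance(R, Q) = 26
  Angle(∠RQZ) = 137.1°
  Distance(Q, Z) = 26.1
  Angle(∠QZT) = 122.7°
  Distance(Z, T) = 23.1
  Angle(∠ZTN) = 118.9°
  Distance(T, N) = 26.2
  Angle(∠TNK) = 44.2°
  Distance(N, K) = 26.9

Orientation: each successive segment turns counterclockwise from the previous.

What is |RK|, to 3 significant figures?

37.9

G is at the origin; GD runs at -160.5° with length 25.2, so D = (-23.8, -8.41). ∠GDR = 140.6° gives DR at -121° from the x-axis; with |DR| = 11.2, R = (-29.5, -18.0). The perpendicularity gives RQ at right angles to DR, so RQ runs at -31.1°; with |RQ| = 26.0, Q = (-7.28, -31.4). ∠RQZ = 137.1° gives QZ at 11.8° from the x-axis; with |QZ| = 26.1, Z = (18.3, -26.1). ∠QZT = 122.7° gives ZT at 69.1° from the x-axis; with |ZT| = 23.1, T = (26.5, -4.51). ∠ZTN = 118.9° gives TN at 130° from the x-axis; with |TN| = 26.2, N = (9.60, 15.5). ∠TNK = 44.2° gives NK at -94.0° from the x-axis; with |NK| = 26.9, K = (7.72, -11.3). Then |RK| = |K − R| = 37.9.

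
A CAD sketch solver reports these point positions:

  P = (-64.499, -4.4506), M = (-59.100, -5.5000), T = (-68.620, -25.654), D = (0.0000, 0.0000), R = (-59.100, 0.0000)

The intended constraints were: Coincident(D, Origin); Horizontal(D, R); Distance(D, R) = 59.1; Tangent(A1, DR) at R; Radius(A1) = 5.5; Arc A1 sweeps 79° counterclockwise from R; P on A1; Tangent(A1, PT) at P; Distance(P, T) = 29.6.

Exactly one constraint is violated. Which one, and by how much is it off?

Distance(P, T) = 29.6 — off by 8.00.

D = (0.00, 0.00) ✓; D.y = 0.00, R.y = 0.00 ✓; |DR| = 59.10 ✓; ∠(MR, RD) = 90.00° ✓; |MR| = 5.500 ✓; bearing(M→P) − bearing(M→R) = 79.00° ✓; |MP| = 5.500 ✓; ∠(MP, PT) = 90.00° ✓; |PT| = 21.60 ✗.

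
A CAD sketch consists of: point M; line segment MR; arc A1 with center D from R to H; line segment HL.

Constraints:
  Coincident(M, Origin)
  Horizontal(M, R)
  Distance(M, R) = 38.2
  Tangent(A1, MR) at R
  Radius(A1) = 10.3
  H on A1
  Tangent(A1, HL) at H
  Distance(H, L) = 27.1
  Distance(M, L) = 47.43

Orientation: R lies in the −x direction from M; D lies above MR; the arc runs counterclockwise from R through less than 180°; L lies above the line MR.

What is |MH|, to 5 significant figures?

29.860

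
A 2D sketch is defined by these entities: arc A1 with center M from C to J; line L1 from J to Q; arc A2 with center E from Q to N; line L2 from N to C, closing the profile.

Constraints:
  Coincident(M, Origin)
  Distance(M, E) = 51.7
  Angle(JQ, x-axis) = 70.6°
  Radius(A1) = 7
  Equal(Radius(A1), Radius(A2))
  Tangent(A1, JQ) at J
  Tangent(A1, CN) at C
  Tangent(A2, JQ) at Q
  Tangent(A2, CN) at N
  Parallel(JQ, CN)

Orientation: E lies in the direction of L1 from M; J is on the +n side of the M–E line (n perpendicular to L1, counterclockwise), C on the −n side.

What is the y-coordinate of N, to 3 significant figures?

46.4

Tangency of A1 to both parallel lines with radius 7.0 puts J and C at M ± 7.0·n: J = (-6.60, 2.33), C = (6.60, -2.33). Equal radii place Q and N the same way about E: Q = E + 7.0·n = (10.6, 51.1), N = E − 7.0·n = (23.8, 46.4). So N.y = 46.4.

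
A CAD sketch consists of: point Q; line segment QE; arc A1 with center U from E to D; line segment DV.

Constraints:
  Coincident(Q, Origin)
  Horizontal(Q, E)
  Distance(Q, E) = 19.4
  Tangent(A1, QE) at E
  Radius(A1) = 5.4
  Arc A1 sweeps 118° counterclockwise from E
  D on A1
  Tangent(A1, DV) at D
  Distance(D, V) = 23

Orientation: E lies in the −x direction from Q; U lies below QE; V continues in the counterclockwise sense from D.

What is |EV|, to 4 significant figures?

28.88

Q is at the origin; QE is horizontal with |QE| = 19.4 and E on the −x side, so E = (-19.40, 0.000). The tangent condition forces UE to be normal to QE, so U = E + (0, -5.4) = (-19.40, -5.400). On A1, E sits at bearing 90° from U; a 118° counterclockwise sweep puts D at bearing 208°, so D = U + 5.4·(cos 208°, sin 208°) = (-24.17, -7.935). Tangency of A1 to DV means the radius UD is perpendicular to DV, so DV runs along (−sin 208°, cos 208°); with |DV| = 23.0, V = (-13.37, -28.24). Then |EV| = |V − E| = 28.88.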